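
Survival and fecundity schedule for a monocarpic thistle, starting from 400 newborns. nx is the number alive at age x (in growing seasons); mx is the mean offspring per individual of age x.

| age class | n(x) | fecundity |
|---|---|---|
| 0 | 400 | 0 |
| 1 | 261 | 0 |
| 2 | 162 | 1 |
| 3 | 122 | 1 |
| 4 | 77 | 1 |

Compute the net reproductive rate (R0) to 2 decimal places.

lx = nx/n0 = nx/400: 1, 0.6525, 0.405, 0.305, 0.1925
lx·mx by age: 0, 0, 0.405, 0.305, 0.1925
R0 = Σ lx·mx = 0.9025 → 0.90

0.90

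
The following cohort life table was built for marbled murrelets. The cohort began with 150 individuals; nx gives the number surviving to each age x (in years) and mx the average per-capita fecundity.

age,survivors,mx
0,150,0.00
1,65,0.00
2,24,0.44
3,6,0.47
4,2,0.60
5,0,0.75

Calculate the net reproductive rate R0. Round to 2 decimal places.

0.10

lx = nx/n0 = nx/150: 1, 0.43333…, 0.16, 0.04, 0.01333…, 0
lx·mx by age: 0, 0, 0.0704, 0.0188, 0.008…, 0
R0 = Σ lx·mx = 0.0972… → 0.10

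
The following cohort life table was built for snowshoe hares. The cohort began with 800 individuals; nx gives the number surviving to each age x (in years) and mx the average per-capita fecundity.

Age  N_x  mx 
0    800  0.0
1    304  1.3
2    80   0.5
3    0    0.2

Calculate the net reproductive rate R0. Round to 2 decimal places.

lx = nx/n0 = nx/800: 1, 0.38, 0.1, 0
lx·mx by age: 0, 0.494, 0.05, 0
R0 = Σ lx·mx = 0.544 → 0.54

0.54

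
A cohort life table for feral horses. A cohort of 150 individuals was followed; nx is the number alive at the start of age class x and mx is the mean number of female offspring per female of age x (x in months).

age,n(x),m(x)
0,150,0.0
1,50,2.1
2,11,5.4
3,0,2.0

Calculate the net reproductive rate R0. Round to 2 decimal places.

lx = nx/n0 = nx/150: 1, 0.33333…, 0.07333…, 0
lx·mx by age: 0, 0.7…, 0.396…, 0
R0 = Σ lx·mx = 1.096… → 1.10

1.10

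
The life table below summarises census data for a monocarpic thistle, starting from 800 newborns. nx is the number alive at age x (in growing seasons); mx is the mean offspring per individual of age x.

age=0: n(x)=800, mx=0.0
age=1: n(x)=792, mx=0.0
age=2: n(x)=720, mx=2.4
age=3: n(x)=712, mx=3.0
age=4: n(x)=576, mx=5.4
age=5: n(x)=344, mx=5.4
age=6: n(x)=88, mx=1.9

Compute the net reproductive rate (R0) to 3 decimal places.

lx = nx/n0 = nx/800: 1, 0.99, 0.9, 0.89, 0.72, 0.43, 0.11
lx·mx by age: 0, 0, 2.16, 2.67, 3.888, 2.322, 0.209
R0 = Σ lx·mx = 11.249 → 11.249

11.249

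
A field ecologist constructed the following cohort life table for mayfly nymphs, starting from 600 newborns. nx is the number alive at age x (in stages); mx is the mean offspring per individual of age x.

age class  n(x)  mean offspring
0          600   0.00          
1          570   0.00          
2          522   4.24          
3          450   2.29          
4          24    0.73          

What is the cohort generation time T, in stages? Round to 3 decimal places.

2.327

lx = nx/n0 = nx/600: 1, 0.95, 0.87, 0.75, 0.04
lx·mx: 0, 0, 3.6888, 1.7175, 0.0292 → R0 = 5.4355
x·lx·mx: 0, 0, 7.3776, 5.1525, 0.1168 → Σ = 12.6469
T = 12.6469 / 5.4355 = 2.326722… → 2.327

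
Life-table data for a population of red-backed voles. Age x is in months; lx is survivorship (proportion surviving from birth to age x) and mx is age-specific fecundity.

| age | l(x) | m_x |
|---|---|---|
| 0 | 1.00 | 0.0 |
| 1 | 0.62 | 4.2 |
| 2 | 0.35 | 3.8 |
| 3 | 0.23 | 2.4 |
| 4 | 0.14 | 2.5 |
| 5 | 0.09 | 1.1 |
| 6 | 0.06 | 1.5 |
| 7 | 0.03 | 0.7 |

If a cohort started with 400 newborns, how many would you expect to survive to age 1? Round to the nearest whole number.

Expected survivors = N0 · l_1 = 400 × 0.62 = 248 → 248

248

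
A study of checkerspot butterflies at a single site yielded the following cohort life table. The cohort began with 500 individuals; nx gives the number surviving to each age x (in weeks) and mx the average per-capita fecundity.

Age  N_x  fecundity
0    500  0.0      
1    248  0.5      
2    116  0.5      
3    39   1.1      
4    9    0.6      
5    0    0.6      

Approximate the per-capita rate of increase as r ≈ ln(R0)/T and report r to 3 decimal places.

lx = nx/n0 = nx/500: 1, 0.496, 0.232, 0.078, 0.018, 0
R0 = Σ lx·mx = 0 + 0.248 + 0.116 + 0.0858 + 0.0108 + 0 = 0.4606
Σ x·lx·mx = 0.7806; T = 0.7806/0.4606 = 1.69475…
r ≈ ln(R0)/T = ln(0.4606)/1.69475… = -0.45743… → -0.457

-0.457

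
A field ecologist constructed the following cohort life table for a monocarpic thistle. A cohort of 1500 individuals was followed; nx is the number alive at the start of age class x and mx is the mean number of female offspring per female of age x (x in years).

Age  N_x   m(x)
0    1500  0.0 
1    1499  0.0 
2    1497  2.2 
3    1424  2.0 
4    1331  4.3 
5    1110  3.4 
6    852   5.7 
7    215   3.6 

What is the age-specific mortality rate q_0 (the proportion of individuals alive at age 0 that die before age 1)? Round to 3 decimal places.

lx = nx/n0 = nx/1500: 1, 0.99933…, 0.998, 0.94933…, 0.88733…, 0.74, 0.568, 0.14333…
q_0 = (l_0 − l_1) / l_0 = (1 − 0.999333…) / 1
     = 0.000667… / 1 = 0.000667… → 0.001

0.001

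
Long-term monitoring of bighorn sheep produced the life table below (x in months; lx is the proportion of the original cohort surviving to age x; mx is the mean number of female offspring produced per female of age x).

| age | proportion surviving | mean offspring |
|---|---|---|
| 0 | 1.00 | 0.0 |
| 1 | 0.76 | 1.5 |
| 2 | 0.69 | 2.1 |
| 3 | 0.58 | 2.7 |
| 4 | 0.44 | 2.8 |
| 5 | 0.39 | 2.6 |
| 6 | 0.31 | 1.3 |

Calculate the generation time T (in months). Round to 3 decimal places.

lx·mx: 0, 1.14, 1.449, 1.566, 1.232, 1.014, 0.403 → R0 = 6.804
x·lx·mx: 0, 1.14, 2.898, 4.698, 4.928, 5.07, 2.418 → Σ = 21.152
T = 21.152 / 6.804 = 3.10876… → 3.109

3.109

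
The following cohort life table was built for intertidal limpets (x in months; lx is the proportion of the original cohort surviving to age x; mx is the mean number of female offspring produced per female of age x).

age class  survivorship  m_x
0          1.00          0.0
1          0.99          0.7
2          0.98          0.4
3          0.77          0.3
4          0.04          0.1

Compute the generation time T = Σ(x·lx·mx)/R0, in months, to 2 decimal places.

1.66

lx·mx: 0, 0.693, 0.392, 0.231, 0.004 → R0 = 1.32
x·lx·mx: 0, 0.693, 0.784, 0.693, 0.016 → Σ = 2.186
T = 2.186 / 1.32 = 1.656061… → 1.66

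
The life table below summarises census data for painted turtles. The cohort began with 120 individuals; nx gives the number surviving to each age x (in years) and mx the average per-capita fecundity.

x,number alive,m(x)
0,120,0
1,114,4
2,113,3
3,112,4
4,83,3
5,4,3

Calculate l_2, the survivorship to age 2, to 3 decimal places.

0.942

l_2 = n_2/n_0 = 113/120 = 0.941667… → 0.942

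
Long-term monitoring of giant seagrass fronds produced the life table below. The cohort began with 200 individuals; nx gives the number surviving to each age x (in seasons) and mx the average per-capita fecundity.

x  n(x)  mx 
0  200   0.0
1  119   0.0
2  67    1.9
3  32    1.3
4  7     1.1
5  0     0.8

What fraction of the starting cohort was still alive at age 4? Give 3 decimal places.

l_4 = n_4/n_0 = 7/200 = 0.035 → 0.035

0.035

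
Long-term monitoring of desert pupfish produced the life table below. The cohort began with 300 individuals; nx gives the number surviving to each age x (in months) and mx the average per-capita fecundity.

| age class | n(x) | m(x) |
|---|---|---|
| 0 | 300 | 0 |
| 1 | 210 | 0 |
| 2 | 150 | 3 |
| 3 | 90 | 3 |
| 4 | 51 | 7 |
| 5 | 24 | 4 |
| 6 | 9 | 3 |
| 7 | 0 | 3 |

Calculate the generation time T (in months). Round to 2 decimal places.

lx = nx/n0 = nx/300: 1, 0.7, 0.5, 0.3, 0.17, 0.08, 0.03, 0
lx·mx: 0, 0, 1.5, 0.9, 1.19, 0.32, 0.09, 0 → R0 = 4
x·lx·mx: 0, 0, 3, 2.7, 4.76, 1.6, 0.54, 0 → Σ = 12.6
T = 12.6 / 4 = 3.15 → 3.15

3.15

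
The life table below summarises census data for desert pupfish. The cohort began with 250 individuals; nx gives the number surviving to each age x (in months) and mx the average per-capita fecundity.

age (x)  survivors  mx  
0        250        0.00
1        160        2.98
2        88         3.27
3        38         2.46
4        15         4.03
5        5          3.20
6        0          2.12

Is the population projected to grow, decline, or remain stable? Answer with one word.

growing

lx = nx/n0 = nx/250: 1, 0.64, 0.352, 0.152, 0.06, 0.02, 0
R0 = Σ lx·mx = 0 + 1.9072 + 1.15104 + 0.37392 + 0.2418 + 0.064 + 0 = 3.73796
R0 > 1, so the population is growing.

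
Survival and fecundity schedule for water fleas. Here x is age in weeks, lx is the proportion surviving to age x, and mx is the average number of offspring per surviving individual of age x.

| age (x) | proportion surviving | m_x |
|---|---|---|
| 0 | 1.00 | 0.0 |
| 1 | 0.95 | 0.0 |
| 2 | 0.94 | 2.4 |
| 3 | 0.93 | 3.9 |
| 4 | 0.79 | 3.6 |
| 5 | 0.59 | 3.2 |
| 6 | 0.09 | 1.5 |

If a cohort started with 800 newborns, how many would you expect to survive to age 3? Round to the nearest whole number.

Expected survivors = N0 · l_3 = 800 × 0.93 = 744 → 744

744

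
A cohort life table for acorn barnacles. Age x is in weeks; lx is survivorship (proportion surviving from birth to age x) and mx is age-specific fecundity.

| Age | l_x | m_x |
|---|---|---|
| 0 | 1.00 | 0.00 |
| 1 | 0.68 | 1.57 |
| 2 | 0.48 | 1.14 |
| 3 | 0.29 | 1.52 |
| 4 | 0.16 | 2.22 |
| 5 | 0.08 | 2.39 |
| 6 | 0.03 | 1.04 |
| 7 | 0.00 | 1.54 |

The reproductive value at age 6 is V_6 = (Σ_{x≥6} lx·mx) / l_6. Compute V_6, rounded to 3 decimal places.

1.040

lx·mx for x ≥ 6: 0.0312, 0 → sum = 0.0312
V_6 = 0.0312 / l_6 = 0.0312 / 0.03 = 1.04 → 1.040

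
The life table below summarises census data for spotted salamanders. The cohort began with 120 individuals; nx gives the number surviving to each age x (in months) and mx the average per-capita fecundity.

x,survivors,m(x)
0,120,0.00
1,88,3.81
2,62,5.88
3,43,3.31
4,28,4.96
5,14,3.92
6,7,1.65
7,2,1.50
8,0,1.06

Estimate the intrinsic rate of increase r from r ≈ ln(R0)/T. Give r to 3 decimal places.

0.945

lx = nx/n0 = nx/120: 1, 0.73333…, 0.51667…, 0.35833…, 0.23333…, 0.11667…, 0.05833…, 0.01667…, 0
R0 = Σ lx·mx = 0 + 2.794… + 3.038… + 1.18608… + 1.15733… + 0.45733… + 0.09625… + 0.025… + 0 = 8.754…
Σ x·lx·mx = 20.09675…; T = 20.09675…/8.754… = 2.29572…
r ≈ ln(R0)/T = ln(8.754…)/2.29572… = 0.94502… → 0.945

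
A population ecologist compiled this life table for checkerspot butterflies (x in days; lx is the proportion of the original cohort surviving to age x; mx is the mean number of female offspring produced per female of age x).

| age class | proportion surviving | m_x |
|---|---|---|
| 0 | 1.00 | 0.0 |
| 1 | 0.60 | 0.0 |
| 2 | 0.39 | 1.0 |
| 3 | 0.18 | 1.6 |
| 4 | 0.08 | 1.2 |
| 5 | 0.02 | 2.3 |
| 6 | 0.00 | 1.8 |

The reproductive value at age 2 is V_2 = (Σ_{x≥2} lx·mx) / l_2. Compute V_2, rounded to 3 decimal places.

lx·mx for x ≥ 2: 0.39, 0.288, 0.096, 0.046, 0 → sum = 0.82
V_2 = 0.82 / l_2 = 0.82 / 0.39 = 2.102564… → 2.103

2.103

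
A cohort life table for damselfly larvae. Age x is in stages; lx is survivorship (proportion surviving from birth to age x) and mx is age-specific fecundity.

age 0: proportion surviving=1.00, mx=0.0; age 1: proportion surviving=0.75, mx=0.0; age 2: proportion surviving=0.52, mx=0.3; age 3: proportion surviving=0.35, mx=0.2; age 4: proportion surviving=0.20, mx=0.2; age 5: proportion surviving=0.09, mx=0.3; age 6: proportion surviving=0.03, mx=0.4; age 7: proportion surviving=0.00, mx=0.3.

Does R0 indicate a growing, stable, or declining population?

declining

R0 = Σ lx·mx = 0 + 0 + 0.156 + 0.07 + 0.04 + 0.027 + 0.012 + 0 = 0.305
R0 < 1, so the population is declining.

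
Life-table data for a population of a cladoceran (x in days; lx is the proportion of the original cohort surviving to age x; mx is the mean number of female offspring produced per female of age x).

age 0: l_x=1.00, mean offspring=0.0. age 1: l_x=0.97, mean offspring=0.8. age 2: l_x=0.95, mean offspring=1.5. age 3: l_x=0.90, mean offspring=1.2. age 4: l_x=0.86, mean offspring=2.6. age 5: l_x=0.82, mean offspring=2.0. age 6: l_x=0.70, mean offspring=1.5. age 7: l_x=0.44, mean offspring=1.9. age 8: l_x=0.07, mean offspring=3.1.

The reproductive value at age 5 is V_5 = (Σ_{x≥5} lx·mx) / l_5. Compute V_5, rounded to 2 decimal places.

lx·mx for x ≥ 5: 1.64, 1.05, 0.836, 0.217 → sum = 3.743
V_5 = 3.743 / l_5 = 3.743 / 0.82 = 4.564634… → 4.56

4.56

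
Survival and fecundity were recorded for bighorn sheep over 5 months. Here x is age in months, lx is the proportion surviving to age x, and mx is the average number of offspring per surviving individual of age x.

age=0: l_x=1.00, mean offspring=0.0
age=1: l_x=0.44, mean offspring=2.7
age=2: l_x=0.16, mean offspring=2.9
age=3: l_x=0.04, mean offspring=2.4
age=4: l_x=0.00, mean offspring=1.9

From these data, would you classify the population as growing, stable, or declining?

growing

R0 = Σ lx·mx = 0 + 1.188 + 0.464 + 0.096 + 0 = 1.748
R0 > 1, so the population is growing.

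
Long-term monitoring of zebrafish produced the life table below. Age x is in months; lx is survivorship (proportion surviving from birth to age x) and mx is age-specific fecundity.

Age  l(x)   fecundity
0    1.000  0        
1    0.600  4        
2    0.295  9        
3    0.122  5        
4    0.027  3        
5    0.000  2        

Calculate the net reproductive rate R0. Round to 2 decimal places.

5.75

lx·mx by age: 0, 2.4, 2.655, 0.61, 0.081, 0
R0 = Σ lx·mx = 5.746 → 5.75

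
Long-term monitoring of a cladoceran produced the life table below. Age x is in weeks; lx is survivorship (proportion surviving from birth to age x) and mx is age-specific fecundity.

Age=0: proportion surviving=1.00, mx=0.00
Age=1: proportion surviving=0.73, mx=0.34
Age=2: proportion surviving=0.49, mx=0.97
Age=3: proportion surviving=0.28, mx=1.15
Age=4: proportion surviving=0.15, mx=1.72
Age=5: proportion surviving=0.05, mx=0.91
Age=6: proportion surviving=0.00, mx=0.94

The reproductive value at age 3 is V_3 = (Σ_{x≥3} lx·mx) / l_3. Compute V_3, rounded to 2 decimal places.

2.23

lx·mx for x ≥ 3: 0.322, 0.258, 0.0455, 0 → sum = 0.6255
V_3 = 0.6255 / l_3 = 0.6255 / 0.28 = 2.233929… → 2.23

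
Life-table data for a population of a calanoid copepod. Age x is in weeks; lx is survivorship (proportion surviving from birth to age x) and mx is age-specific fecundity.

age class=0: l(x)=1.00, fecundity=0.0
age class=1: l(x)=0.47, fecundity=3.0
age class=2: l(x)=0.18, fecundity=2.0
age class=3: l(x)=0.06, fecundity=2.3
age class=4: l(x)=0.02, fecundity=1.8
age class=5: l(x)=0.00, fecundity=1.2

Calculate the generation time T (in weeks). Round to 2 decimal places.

1.38

lx·mx: 0, 1.41, 0.36, 0.138, 0.036, 0 → R0 = 1.944
x·lx·mx: 0, 1.41, 0.72, 0.414, 0.144, 0 → Σ = 2.688
T = 2.688 / 1.944 = 1.382716… → 1.38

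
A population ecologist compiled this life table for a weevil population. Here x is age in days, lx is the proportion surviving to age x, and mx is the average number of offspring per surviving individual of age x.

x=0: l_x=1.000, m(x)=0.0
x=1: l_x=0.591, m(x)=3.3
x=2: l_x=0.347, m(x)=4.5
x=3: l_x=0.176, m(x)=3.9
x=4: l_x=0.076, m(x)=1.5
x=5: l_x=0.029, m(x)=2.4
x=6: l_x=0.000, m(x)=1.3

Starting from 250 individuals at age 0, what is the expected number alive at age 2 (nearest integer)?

Expected survivors = N0 · l_2 = 250 × 0.347 = 86.75 → 87

87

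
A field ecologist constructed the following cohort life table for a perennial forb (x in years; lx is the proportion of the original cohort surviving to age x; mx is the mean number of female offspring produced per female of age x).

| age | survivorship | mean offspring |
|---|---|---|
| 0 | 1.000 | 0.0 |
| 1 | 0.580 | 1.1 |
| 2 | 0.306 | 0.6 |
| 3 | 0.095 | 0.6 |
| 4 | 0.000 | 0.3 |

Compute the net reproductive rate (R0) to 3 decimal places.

0.879

lx·mx by age: 0, 0.638, 0.1836, 0.057, 0
R0 = Σ lx·mx = 0.8786 → 0.879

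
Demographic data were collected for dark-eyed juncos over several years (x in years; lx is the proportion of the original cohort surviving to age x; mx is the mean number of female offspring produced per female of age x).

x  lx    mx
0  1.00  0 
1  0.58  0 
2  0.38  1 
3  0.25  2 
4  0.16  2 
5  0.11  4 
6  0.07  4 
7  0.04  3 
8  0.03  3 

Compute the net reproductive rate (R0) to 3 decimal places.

2.130

lx·mx by age: 0, 0, 0.38, 0.5, 0.32, 0.44, 0.28, 0.12, 0.09
R0 = Σ lx·mx = 2.13 → 2.130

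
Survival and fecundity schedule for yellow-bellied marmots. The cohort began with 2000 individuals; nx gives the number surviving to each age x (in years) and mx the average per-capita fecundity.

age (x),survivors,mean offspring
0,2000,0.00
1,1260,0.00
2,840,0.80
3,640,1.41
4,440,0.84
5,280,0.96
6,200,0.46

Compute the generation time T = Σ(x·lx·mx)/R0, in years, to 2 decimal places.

3.22

lx = nx/n0 = nx/2000: 1, 0.63, 0.42, 0.32, 0.22, 0.14, 0.1
lx·mx: 0, 0, 0.336, 0.4512, 0.1848, 0.1344, 0.046 → R0 = 1.1524
x·lx·mx: 0, 0, 0.672, 1.3536, 0.7392, 0.672, 0.276 → Σ = 3.7128
T = 3.7128 / 1.1524 = 3.221798… → 3.22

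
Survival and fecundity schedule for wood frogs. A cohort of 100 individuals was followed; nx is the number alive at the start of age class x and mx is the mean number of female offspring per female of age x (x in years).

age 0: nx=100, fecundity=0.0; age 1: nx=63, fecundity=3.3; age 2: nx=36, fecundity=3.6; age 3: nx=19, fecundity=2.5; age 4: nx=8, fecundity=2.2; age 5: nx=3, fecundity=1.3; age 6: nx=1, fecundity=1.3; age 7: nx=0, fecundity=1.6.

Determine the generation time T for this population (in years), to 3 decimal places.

1.734

lx = nx/n0 = nx/100: 1, 0.63, 0.36, 0.19, 0.08, 0.03, 0.01, 0
lx·mx: 0, 2.079, 1.296, 0.475, 0.176, 0.039, 0.013, 0 → R0 = 4.078
x·lx·mx: 0, 2.079, 2.592, 1.425, 0.704, 0.195, 0.078, 0 → Σ = 7.073
T = 7.073 / 4.078 = 1.734429… → 1.734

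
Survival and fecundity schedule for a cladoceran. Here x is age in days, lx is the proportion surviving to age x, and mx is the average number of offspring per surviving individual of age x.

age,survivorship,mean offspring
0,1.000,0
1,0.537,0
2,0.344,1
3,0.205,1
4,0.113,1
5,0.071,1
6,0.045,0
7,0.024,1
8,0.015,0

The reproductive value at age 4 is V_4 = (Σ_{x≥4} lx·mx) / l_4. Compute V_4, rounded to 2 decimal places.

lx·mx for x ≥ 4: 0.113, 0.071, 0, 0.024, 0 → sum = 0.208
V_4 = 0.208 / l_4 = 0.208 / 0.113 = 1.840708… → 1.84

1.84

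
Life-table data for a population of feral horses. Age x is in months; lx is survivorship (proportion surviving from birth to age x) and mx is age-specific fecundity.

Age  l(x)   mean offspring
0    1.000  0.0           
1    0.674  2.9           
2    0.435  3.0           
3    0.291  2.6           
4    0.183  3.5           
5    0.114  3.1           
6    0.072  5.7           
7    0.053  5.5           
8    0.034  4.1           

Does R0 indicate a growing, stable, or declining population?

growing

R0 = Σ lx·mx = 0 + 1.9546 + 1.305 + 0.7566 + 0.6405 + 0.3534 + 0.4104 + 0.2915 + 0.1394 = 5.8514
R0 > 1, so the population is growing.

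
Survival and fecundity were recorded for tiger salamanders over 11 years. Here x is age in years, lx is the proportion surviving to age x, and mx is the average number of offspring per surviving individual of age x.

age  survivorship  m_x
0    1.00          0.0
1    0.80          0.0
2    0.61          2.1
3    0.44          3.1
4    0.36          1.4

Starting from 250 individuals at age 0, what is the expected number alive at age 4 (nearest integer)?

90

Expected survivors = N0 · l_4 = 250 × 0.36 = 90 → 90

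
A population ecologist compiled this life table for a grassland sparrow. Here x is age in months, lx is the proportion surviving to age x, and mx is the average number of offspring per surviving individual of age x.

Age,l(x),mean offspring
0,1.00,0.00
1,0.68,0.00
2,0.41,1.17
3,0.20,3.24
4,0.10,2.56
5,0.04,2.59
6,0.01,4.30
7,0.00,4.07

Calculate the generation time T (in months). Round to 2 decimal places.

3.07

lx·mx: 0, 0, 0.4797, 0.648, 0.256, 0.1036, 0.043, 0 → R0 = 1.5303
x·lx·mx: 0, 0, 0.9594, 1.944, 1.024, 0.518, 0.258, 0 → Σ = 4.7034
T = 4.7034 / 1.5303 = 3.073515… → 3.07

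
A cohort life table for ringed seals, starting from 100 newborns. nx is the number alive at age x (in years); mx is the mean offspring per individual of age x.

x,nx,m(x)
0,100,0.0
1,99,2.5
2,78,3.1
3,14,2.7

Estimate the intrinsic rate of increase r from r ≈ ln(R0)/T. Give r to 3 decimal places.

1.037

lx = nx/n0 = nx/100: 1, 0.99, 0.78, 0.14
R0 = Σ lx·mx = 0 + 2.475 + 2.418 + 0.378 = 5.271
Σ x·lx·mx = 8.445; T = 8.445/5.271 = 1.60216…
r ≈ ln(R0)/T = ln(5.271)/1.60216… = 1.03749… → 1.037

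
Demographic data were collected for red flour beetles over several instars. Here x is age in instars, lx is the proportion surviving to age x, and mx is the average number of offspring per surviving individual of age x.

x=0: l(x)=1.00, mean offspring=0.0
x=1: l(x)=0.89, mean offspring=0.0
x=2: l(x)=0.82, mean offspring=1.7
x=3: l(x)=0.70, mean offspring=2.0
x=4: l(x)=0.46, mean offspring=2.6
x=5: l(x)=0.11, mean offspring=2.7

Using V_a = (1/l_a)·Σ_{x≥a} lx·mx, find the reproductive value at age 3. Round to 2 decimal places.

4.13

lx·mx for x ≥ 3: 1.4, 1.196, 0.297 → sum = 2.893
V_3 = 2.893 / l_3 = 2.893 / 0.7 = 4.132857… → 4.13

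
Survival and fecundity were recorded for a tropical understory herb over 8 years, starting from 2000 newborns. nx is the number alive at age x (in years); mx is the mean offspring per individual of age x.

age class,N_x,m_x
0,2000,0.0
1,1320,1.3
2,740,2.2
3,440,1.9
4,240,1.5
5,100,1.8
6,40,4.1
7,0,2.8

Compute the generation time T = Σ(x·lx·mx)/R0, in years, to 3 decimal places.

2.212

lx = nx/n0 = nx/2000: 1, 0.66, 0.37, 0.22, 0.12, 0.05, 0.02, 0
lx·mx: 0, 0.858, 0.814, 0.418, 0.18, 0.09, 0.082, 0 → R0 = 2.442
x·lx·mx: 0, 0.858, 1.628, 1.254, 0.72, 0.45, 0.492, 0 → Σ = 5.402
T = 5.402 / 2.442 = 2.212121… → 2.212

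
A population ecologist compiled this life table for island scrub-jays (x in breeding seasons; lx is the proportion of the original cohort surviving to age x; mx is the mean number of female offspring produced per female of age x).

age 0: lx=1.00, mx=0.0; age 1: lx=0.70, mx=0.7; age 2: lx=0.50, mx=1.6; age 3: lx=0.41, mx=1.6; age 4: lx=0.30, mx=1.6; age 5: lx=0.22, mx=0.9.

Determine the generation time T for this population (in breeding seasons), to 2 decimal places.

2.66

lx·mx: 0, 0.49, 0.8, 0.656, 0.48, 0.198 → R0 = 2.624
x·lx·mx: 0, 0.49, 1.6, 1.968, 1.92, 0.99 → Σ = 6.968
T = 6.968 / 2.624 = 2.655488… → 2.66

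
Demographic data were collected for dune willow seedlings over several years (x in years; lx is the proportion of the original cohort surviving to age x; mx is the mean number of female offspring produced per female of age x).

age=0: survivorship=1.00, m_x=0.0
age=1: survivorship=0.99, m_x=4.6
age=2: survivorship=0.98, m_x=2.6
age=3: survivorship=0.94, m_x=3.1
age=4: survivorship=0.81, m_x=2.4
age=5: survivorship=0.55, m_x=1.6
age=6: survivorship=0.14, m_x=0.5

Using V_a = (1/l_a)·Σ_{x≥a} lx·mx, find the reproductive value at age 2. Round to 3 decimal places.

lx·mx for x ≥ 2: 2.548, 2.914, 1.944, 0.88, 0.07 → sum = 8.356
V_2 = 8.356 / l_2 = 8.356 / 0.98 = 8.526531… → 8.527

8.527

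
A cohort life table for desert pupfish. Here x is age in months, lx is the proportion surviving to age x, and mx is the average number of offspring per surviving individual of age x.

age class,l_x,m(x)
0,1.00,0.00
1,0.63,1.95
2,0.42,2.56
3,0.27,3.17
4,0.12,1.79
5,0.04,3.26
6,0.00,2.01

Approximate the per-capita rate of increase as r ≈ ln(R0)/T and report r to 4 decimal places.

0.5894

R0 = Σ lx·mx = 0 + 1.2285 + 1.0752 + 0.8559 + 0.2148 + 0.1304 + 0 = 3.5048
Σ x·lx·mx = 7.4578; T = 7.4578/3.5048 = 2.12788…
r ≈ ln(R0)/T = ln(3.5048)/2.12788… = 0.589381… → 0.5894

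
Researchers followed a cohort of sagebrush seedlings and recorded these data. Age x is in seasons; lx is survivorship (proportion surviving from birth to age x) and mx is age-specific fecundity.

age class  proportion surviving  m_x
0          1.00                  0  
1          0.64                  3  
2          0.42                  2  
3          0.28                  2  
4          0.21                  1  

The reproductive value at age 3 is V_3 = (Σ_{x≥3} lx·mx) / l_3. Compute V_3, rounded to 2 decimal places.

2.75

lx·mx for x ≥ 3: 0.56, 0.21 → sum = 0.77
V_3 = 0.77 / l_3 = 0.77 / 0.28 = 2.75 → 2.75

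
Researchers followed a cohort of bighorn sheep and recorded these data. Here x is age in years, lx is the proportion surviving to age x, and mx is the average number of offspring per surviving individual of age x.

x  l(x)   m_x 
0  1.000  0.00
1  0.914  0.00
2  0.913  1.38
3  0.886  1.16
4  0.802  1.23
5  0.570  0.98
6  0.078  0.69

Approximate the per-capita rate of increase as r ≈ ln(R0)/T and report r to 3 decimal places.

0.417

R0 = Σ lx·mx = 0 + 0 + 1.25994 + 1.02776 + 0.98646 + 0.5586 + 0.05382 = 3.88658
Σ x·lx·mx = 12.66492; T = 12.66492/3.88658 = 3.25863…
r ≈ ln(R0)/T = ln(3.88658)/3.25863… = 0.4166… → 0.417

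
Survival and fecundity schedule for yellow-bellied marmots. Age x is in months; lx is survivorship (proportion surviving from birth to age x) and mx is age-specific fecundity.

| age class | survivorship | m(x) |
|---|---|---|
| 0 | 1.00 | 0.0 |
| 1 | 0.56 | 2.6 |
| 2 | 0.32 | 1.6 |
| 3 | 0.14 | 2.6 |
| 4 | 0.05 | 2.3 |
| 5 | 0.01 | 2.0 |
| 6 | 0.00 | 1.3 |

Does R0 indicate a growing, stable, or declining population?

growing

R0 = Σ lx·mx = 0 + 1.456 + 0.512 + 0.364 + 0.115 + 0.02 + 0 = 2.467
R0 > 1, so the population is growing.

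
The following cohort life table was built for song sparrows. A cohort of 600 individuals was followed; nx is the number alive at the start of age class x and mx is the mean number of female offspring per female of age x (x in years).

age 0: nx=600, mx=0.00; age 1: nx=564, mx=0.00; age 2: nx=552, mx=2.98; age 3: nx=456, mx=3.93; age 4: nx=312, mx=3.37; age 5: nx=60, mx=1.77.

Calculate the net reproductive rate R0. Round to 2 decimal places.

lx = nx/n0 = nx/600: 1, 0.94, 0.92, 0.76, 0.52, 0.1
lx·mx by age: 0, 0, 2.7416, 2.9868, 1.7524, 0.177
R0 = Σ lx·mx = 7.6578 → 7.66

7.66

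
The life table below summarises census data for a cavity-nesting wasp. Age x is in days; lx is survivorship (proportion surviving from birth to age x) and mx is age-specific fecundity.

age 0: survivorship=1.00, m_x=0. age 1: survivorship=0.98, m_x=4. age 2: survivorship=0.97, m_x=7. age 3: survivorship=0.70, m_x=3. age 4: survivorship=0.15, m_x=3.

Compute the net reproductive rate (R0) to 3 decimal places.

lx·mx by age: 0, 3.92, 6.79, 2.1, 0.45
R0 = Σ lx·mx = 13.26 → 13.260

13.260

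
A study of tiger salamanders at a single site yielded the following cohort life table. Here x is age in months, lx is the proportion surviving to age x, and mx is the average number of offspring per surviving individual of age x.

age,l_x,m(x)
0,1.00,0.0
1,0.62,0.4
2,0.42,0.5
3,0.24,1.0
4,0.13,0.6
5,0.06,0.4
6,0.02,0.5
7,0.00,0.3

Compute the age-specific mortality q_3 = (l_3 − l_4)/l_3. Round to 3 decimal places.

q_3 = (l_3 − l_4) / l_3 = (0.24 − 0.13) / 0.24
     = 0.11 / 0.24 = 0.458333… → 0.458

0.458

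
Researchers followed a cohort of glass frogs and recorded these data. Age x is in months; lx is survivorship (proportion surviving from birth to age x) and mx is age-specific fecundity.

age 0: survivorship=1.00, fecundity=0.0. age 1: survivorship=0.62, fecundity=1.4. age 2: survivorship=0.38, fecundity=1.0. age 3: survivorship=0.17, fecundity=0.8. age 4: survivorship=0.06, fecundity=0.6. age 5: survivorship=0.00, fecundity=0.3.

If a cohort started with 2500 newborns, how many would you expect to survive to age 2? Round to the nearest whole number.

Expected survivors = N0 · l_2 = 2500 × 0.38 = 950 → 950

950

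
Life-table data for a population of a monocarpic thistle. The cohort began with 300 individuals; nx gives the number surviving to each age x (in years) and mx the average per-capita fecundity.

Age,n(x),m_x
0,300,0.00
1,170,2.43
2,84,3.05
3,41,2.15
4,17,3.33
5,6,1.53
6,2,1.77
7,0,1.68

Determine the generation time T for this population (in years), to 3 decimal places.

1.794

lx = nx/n0 = nx/300: 1, 0.56667…, 0.28, 0.13667…, 0.05667…, 0.02, 0.00667…, 0
lx·mx: 0, 1.377…, 0.854, 0.293833…, 0.1887…, 0.0306, 0.0118…, 0 → R0 = 2.755933…
x·lx·mx: 0, 1.377…, 1.708, 0.8815…, 0.7548…, 0.153, 0.0708…, 0 → Σ = 4.9451…
T = 4.9451… / 2.755933… = 1.794347… → 1.794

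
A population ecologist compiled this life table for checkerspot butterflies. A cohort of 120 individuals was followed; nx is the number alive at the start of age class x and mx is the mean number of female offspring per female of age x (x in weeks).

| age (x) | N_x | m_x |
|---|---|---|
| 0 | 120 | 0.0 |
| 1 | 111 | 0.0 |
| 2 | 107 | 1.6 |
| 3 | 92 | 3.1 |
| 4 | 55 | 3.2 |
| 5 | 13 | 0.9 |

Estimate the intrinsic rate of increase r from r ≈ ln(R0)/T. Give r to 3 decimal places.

0.552

lx = nx/n0 = nx/120: 1, 0.925, 0.89167…, 0.76667…, 0.45833…, 0.10833…
R0 = Σ lx·mx = 0 + 0 + 1.42667… + 2.37667… + 1.46667… + 0.0975… = 5.3675…
Σ x·lx·mx = 16.3375…; T = 16.3375…/5.3675… = 3.04378…
r ≈ ln(R0)/T = ln(5.3675…)/3.04378… = 0.55206… → 0.552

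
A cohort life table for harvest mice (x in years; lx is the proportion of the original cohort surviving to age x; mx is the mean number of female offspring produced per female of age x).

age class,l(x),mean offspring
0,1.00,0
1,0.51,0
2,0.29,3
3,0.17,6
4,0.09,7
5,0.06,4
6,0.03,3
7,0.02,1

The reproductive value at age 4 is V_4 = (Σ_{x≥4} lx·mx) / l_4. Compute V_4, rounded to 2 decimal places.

10.89

lx·mx for x ≥ 4: 0.63, 0.24, 0.09, 0.02 → sum = 0.98
V_4 = 0.98 / l_4 = 0.98 / 0.09 = 10.888889… → 10.89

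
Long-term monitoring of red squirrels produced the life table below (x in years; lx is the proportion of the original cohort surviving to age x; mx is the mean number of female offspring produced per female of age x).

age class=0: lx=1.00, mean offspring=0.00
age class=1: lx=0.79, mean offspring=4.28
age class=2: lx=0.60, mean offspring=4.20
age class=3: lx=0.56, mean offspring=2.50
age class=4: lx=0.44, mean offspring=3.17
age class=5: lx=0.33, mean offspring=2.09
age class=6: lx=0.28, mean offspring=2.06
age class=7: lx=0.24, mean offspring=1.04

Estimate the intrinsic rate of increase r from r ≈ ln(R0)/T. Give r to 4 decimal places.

0.8835

R0 = Σ lx·mx = 0 + 3.3812 + 2.52 + 1.4 + 1.3948 + 0.6897 + 0.5768 + 0.2496 = 10.2121
Σ x·lx·mx = 26.8569; T = 26.8569/10.2121 = 2.62991…
r ≈ ln(R0)/T = ln(10.2121)/2.62991… = 0.883518… → 0.8835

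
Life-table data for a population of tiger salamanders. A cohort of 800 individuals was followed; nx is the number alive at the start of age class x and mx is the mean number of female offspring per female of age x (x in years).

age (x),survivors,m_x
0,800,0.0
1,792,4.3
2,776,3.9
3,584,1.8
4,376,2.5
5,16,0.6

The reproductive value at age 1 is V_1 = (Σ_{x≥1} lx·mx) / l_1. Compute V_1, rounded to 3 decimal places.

lx = nx/n0 = nx/800: 1, 0.99, 0.97, 0.73, 0.47, 0.02
lx·mx for x ≥ 1: 4.257, 3.783, 1.314, 1.175, 0.012 → sum = 10.541
V_1 = 10.541 / l_1 = 10.541 / 0.99 = 10.647475… → 10.647

10.647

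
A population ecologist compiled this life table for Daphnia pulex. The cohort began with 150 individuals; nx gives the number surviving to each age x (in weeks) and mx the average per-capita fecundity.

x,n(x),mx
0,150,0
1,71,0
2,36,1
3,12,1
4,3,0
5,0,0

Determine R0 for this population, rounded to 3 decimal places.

lx = nx/n0 = nx/150: 1, 0.47333…, 0.24, 0.08, 0.02, 0
lx·mx by age: 0, 0, 0.24, 0.08, 0, 0
R0 = Σ lx·mx = 0.32… → 0.320

0.320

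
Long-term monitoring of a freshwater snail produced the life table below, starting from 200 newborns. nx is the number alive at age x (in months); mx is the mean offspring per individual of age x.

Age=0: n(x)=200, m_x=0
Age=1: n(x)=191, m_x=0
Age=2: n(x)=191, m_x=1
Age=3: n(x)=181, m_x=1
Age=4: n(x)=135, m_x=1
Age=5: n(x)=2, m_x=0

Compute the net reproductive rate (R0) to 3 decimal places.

2.535

lx = nx/n0 = nx/200: 1, 0.955, 0.955, 0.905, 0.675, 0.01
lx·mx by age: 0, 0, 0.955, 0.905, 0.675, 0
R0 = Σ lx·mx = 2.535 → 2.535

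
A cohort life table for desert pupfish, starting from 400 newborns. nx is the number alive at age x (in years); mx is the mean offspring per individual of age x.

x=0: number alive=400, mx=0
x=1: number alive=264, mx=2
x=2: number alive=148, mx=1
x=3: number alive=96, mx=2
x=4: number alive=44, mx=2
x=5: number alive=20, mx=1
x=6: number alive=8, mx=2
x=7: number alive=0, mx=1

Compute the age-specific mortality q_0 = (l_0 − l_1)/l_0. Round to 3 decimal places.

lx = nx/n0 = nx/400: 1, 0.66, 0.37, 0.24, 0.11, 0.05, 0.02, 0
q_0 = (l_0 − l_1) / l_0 = (1 − 0.66) / 1
     = 0.34 / 1 = 0.34 → 0.340

0.340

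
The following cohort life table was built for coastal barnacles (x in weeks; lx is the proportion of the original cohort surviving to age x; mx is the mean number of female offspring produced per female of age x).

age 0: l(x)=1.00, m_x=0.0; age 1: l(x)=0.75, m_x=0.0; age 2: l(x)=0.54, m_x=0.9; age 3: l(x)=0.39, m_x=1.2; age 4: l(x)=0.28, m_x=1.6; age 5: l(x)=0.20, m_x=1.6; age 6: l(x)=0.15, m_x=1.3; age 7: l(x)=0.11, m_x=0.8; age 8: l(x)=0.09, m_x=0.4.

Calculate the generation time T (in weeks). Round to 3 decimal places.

lx·mx: 0, 0, 0.486, 0.468, 0.448, 0.32, 0.195, 0.088, 0.036 → R0 = 2.041
x·lx·mx: 0, 0, 0.972, 1.404, 1.792, 1.6, 1.17, 0.616, 0.288 → Σ = 7.842
T = 7.842 / 2.041 = 3.842234… → 3.842

3.842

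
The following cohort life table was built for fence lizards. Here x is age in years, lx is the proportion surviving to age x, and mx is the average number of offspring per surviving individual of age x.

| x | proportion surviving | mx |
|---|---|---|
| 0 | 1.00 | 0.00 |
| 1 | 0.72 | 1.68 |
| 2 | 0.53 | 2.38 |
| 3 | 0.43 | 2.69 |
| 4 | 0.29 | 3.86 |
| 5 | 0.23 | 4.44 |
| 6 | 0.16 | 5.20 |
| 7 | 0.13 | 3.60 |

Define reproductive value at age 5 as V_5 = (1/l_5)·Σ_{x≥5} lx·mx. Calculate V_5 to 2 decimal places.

lx·mx for x ≥ 5: 1.0212, 0.832, 0.468 → sum = 2.3212
V_5 = 2.3212 / l_5 = 2.3212 / 0.23 = 10.092174… → 10.09

10.09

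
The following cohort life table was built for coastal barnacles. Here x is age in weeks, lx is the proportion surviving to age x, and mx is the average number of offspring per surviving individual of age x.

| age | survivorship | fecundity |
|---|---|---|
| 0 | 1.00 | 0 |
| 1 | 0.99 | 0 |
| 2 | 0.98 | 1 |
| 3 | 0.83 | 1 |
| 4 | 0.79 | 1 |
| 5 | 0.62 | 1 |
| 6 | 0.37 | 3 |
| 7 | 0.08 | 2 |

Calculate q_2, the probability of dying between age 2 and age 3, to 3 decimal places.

0.153

q_2 = (l_2 − l_3) / l_2 = (0.98 − 0.83) / 0.98
     = 0.15 / 0.98 = 0.153061… → 0.153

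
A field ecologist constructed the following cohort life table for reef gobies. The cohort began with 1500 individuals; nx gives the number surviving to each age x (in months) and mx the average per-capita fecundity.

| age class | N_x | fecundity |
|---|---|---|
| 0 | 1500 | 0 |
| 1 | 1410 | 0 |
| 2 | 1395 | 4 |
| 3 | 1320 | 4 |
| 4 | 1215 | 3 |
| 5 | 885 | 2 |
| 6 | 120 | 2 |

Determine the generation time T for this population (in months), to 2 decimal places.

lx = nx/n0 = nx/1500: 1, 0.94, 0.93, 0.88, 0.81, 0.59, 0.08
lx·mx: 0, 0, 3.72, 3.52, 2.43, 1.18, 0.16 → R0 = 11.01
x·lx·mx: 0, 0, 7.44, 10.56, 9.72, 5.9, 0.96 → Σ = 34.58
T = 34.58 / 11.01 = 3.140781… → 3.14

3.14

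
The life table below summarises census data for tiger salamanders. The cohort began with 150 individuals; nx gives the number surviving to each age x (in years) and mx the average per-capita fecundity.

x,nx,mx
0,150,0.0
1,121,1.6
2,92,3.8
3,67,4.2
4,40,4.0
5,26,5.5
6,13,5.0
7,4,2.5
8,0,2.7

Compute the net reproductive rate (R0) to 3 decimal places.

lx = nx/n0 = nx/150: 1, 0.80667…, 0.61333…, 0.44667…, 0.26667…, 0.17333…, 0.08667…, 0.02667…, 0
lx·mx by age: 0, 1.290667…, 2.330667…, 1.876…, 1.066667…, 0.953333…, 0.433333…, 0.066667…, 0
R0 = Σ lx·mx = 8.017333… → 8.017

8.017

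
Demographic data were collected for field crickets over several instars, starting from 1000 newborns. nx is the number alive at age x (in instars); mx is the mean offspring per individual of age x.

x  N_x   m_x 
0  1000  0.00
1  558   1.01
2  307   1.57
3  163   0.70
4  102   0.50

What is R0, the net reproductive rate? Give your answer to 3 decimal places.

1.211

lx = nx/n0 = nx/1000: 1, 0.558, 0.307, 0.163, 0.102
lx·mx by age: 0, 0.56358, 0.48199, 0.1141, 0.051
R0 = Σ lx·mx = 1.21067 → 1.211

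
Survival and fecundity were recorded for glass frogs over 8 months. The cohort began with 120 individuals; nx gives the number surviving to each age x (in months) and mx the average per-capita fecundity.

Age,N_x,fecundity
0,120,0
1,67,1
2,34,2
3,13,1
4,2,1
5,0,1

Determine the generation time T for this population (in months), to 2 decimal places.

1.67

lx = nx/n0 = nx/120: 1, 0.55833…, 0.28333…, 0.10833…, 0.01667…, 0
lx·mx: 0, 0.558333…, 0.566667…, 0.108333…, 0.016667…, 0 → R0 = 1.25…
x·lx·mx: 0, 0.558333…, 1.133333…, 0.325…, 0.066667…, 0 → Σ = 2.083333…
T = 2.083333… / 1.25… = 1.666667… → 1.67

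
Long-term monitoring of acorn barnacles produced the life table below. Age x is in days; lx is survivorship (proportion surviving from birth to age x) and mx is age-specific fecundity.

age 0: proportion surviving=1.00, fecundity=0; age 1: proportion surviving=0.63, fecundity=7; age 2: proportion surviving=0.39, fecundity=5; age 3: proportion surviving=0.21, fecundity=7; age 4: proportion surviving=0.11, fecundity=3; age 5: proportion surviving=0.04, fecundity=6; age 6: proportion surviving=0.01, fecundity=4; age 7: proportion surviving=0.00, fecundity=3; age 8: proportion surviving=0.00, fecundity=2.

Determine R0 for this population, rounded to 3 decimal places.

8.440

lx·mx by age: 0, 4.41, 1.95, 1.47, 0.33, 0.24, 0.04, 0, 0
R0 = Σ lx·mx = 8.44 → 8.440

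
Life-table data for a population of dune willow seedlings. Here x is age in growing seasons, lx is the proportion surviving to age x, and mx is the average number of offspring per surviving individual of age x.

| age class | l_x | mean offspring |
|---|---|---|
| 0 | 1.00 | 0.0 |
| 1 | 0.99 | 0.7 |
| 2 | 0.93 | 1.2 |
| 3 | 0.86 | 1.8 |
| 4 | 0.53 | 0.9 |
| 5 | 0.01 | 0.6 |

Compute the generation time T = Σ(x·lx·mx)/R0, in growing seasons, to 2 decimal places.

2.48

lx·mx: 0, 0.693, 1.116, 1.548, 0.477, 0.006 → R0 = 3.84
x·lx·mx: 0, 0.693, 2.232, 4.644, 1.908, 0.03 → Σ = 9.507
T = 9.507 / 3.84 = 2.475781… → 2.48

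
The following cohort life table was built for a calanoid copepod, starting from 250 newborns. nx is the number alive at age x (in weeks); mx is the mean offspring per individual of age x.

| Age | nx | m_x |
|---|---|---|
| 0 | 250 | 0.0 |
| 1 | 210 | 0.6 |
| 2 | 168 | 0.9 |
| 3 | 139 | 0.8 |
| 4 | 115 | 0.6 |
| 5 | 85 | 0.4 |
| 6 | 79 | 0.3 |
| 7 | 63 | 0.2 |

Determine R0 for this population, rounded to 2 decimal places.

lx = nx/n0 = nx/250: 1, 0.84, 0.672, 0.556, 0.46, 0.34, 0.316, 0.252
lx·mx by age: 0, 0.504, 0.6048, 0.4448, 0.276, 0.136, 0.0948, 0.0504
R0 = Σ lx·mx = 2.1108 → 2.11

2.11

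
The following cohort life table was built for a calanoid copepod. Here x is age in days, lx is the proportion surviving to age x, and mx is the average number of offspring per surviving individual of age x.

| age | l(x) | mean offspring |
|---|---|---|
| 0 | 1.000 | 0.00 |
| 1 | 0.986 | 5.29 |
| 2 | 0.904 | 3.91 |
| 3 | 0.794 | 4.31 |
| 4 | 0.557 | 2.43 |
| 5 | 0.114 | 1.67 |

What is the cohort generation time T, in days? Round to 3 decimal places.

2.108

lx·mx: 0, 5.21594, 3.53464, 3.42214, 1.35351, 0.19038 → R0 = 13.71661
x·lx·mx: 0, 5.21594, 7.06928, 10.26642, 5.41404, 0.9519 → Σ = 28.91758
T = 28.91758 / 13.71661 = 2.108216… → 2.108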